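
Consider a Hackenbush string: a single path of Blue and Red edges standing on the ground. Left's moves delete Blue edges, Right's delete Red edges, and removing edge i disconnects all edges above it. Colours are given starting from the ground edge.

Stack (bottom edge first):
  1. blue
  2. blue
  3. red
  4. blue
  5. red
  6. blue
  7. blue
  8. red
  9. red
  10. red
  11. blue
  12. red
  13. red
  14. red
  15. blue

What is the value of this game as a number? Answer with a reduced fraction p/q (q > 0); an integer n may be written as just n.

edge 1 of 15 (blue): { 0 | · } → 1
edge 2 of 15 (blue): { 0; 1 | · } → 2
edge 3 of 15 (red): { 0; 1 | 2 } → 3/2
edge 4 of 15 (blue): { 0; 1; 3/2 | 2 } → 7/4
edge 5 of 15 (red): { 0; 1; 3/2 | 7/4; 2 } → 13/8
edge 6 of 15 (blue): { 0; 1; 3/2; 13/8 | 7/4; 2 } → 27/16
edge 7 of 15 (blue): { 0; 1; 3/2; 13/8; 27/16 | 7/4; 2 } → 55/32
edge 8 of 15 (red): { 0; 1; 3/2; 13/8; 27/16 | 55/32; 7/4; 2 } → 109/64
edge 9 of 15 (red): { 0; 1; 3/2; 13/8; 27/16 | 109/64; 55/32; 7/4; 2 } → 217/128
edge 10 of 15 (red): { 0; 1; 3/2; 13/8; 27/16 | 217/128; 109/64; 55/32; 7/4; 2 } → 433/256
edge 11 of 15 (blue): { 0; 1; 3/2; 13/8; 27/16; 433/256 | 217/128; 109/64; 55/32; 7/4; 2 } → 867/512
edge 12 of 15 (red): { 0; 1; 3/2; 13/8; 27/16; 433/256 | 867/512; 217/128; 109/64; 55/32; 7/4; 2 } → 1733/1024
edge 13 of 15 (red): { 0; 1; 3/2; 13/8; 27/16; 433/256 | 1733/1024; 867/512; 217/128; 109/64; 55/32; 7/4; 2 } → 3465/2048
edge 14 of 15 (red): { 0; 1; 3/2; 13/8; 27/16; 433/256 | 3465/2048; 1733/1024; 867/512; 217/128; 109/64; 55/32; 7/4; 2 } → 6929/4096
edge 15 of 15 (blue): { 0; 1; 3/2; 13/8; 27/16; 433/256; 6929/4096 | 3465/2048; 1733/1024; 867/512; 217/128; 109/64; 55/32; 7/4; 2 } → 13859/8192

13859/8192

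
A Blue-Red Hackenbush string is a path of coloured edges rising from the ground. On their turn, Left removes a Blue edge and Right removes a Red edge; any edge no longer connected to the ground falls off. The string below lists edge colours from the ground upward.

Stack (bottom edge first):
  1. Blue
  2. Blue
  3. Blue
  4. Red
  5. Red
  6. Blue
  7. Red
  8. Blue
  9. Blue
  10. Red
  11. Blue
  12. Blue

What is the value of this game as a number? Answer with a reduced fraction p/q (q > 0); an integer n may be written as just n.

1207/512

Recurse on prefixes of the 12-edge string Blue Blue Blue Red Red Blue Red Blue Blue Red Blue Blue:
step 1: add Blue to get B; options L={ 0 } R={ — } => 1
step 2: add Blue to get BB; options L={ 0,1 } R={ — } => 2
step 3: add Blue to get BBB; options L={ 0,1,2 } R={ — } => 3
step 4: add Red to get BBBR; options L={ 0,1,2 } R={ 3 } => 5/2
step 5: add Red to get BBBRR; options L={ 0,1,2 } R={ 5/2,3 } => 9/4
step 6: add Blue to get BBBRRB; options L={ 0,1,2,9/4 } R={ 5/2,3 } => 19/8
step 7: add Red to get BBBRRBR; options L={ 0,1,2,9/4 } R={ 19/8,5/2,3 } => 37/16
step 8: add Blue to get BBBRRBRB; options L={ 0,1,2,9/4,37/16 } R={ 19/8,5/2,3 } => 75/32
step 9: add Blue to get BBBRRBRBB; options L={ 0,1,2,9/4,37/16,75/32 } R={ 19/8,5/2,3 } => 151/64
step 10: add Red to get BBBRRBRBBR; options L={ 0,1,2,9/4,37/16,75/32 } R={ 151/64,19/8,5/2,3 } => 301/128
step 11: add Blue to get BBBRRBRBBRB; options L={ 0,1,2,9/4,37/16,75/32,301/128 } R={ 151/64,19/8,5/2,3 } => 603/256
step 12: add Blue to get BBBRRBRBBRBB; options L={ 0,1,2,9/4,37/16,75/32,301/128,603/256 } R={ 151/64,19/8,5/2,3 } => 1207/512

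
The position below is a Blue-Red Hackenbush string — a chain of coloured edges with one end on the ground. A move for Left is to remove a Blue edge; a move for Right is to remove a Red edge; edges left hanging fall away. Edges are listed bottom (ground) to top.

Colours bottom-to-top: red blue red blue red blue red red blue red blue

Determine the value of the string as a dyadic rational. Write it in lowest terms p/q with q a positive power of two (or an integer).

Recurse on prefixes of the 11-edge string red blue red blue red blue red red blue red blue:
edge 1 of 11 (red): {  | 0 } gives -1
edge 2 of 11 (blue): { -1 | 0 } gives -1/2
edge 3 of 11 (red): { -1 | -1/2,0 } gives -3/4
edge 4 of 11 (blue): { -1,-3/4 | -1/2,0 } gives -5/8
edge 5 of 11 (red): { -1,-3/4 | -5/8,-1/2,0 } gives -11/16
edge 6 of 11 (blue): { -1,-3/4,-11/16 | -5/8,-1/2,0 } gives -21/32
edge 7 of 11 (red): { -1,-3/4,-11/16 | -21/32,-5/8,-1/2,0 } gives -43/64
edge 8 of 11 (red): { -1,-3/4,-11/16 | -43/64,-21/32,-5/8,-1/2,0 } gives -87/128
edge 9 of 11 (blue): { -1,-3/4,-11/16,-87/128 | -43/64,-21/32,-5/8,-1/2,0 } gives -173/256
edge 10 of 11 (red): { -1,-3/4,-11/16,-87/128 | -173/256,-43/64,-21/32,-5/8,-1/2,0 } gives -347/512
edge 11 of 11 (blue): { -1,-3/4,-11/16,-87/128,-347/512 | -173/256,-43/64,-21/32,-5/8,-1/2,0 } gives -693/1024

-693/1024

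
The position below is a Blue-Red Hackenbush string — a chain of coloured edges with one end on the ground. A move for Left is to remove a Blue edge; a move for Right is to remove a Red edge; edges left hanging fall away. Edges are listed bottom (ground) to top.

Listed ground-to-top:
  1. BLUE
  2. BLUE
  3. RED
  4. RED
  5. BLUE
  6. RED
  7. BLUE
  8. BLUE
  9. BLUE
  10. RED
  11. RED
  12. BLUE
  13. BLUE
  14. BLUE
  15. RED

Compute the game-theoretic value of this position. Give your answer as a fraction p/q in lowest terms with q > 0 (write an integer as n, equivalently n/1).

edge 1 of 15 (BLUE): { 0 | · } ⇒ 1
edge 2 of 15 (BLUE): { 0,1 | · } ⇒ 2
edge 3 of 15 (RED): { 0,1 | 2 } ⇒ 3/2
edge 4 of 15 (RED): { 0,1 | 3/2,2 } ⇒ 5/4
edge 5 of 15 (BLUE): { 0,1,5/4 | 3/2,2 } ⇒ 11/8
edge 6 of 15 (RED): { 0,1,5/4 | 11/8,3/2,2 } ⇒ 21/16
edge 7 of 15 (BLUE): { 0,1,5/4,21/16 | 11/8,3/2,2 } ⇒ 43/32
edge 8 of 15 (BLUE): { 0,1,5/4,21/16,43/32 | 11/8,3/2,2 } ⇒ 87/64
edge 9 of 15 (BLUE): { 0,1,5/4,21/16,43/32,87/64 | 11/8,3/2,2 } ⇒ 175/128
edge 10 of 15 (RED): { 0,1,5/4,21/16,43/32,87/64 | 175/128,11/8,3/2,2 } ⇒ 349/256
edge 11 of 15 (RED): { 0,1,5/4,21/16,43/32,87/64 | 349/256,175/128,11/8,3/2,2 } ⇒ 697/512
edge 12 of 15 (BLUE): { 0,1,5/4,21/16,43/32,87/64,697/512 | 349/256,175/128,11/8,3/2,2 } ⇒ 1395/1024
edge 13 of 15 (BLUE): { 0,1,5/4,21/16,43/32,87/64,697/512,1395/1024 | 349/256,175/128,11/8,3/2,2 } ⇒ 2791/2048
edge 14 of 15 (BLUE): { 0,1,5/4,21/16,43/32,87/64,697/512,1395/1024,2791/2048 | 349/256,175/128,11/8,3/2,2 } ⇒ 5583/4096
edge 15 of 15 (RED): { 0,1,5/4,21/16,43/32,87/64,697/512,1395/1024,2791/2048 | 5583/4096,349/256,175/128,11/8,3/2,2 } ⇒ 11165/8192

11165/8192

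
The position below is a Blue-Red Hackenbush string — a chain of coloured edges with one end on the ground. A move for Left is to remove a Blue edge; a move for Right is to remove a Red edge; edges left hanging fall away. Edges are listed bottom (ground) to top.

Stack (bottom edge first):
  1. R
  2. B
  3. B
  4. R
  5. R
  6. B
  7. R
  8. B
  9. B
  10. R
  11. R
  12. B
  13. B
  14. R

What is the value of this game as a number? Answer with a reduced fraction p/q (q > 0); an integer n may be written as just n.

-3379/8192

1 of 14 · R · max L −∞ · min R 0 ⇒ -1
2 of 14 · RB · max L -1 · min R 0 ⇒ -1/2
3 of 14 · RBB · max L -1/2 · min R 0 ⇒ -1/4
4 of 14 · RBBR · max L -1/2 · min R -1/4 ⇒ -3/8
5 of 14 · RBBRR · max L -1/2 · min R -3/8 ⇒ -7/16
6 of 14 · RBBRRB · max L -7/16 · min R -3/8 ⇒ -13/32
7 of 14 · RBBRRBR · max L -7/16 · min R -13/32 ⇒ -27/64
8 of 14 · RBBRRBRB · max L -27/64 · min R -13/32 ⇒ -53/128
9 of 14 · RBBRRBRBB · max L -53/128 · min R -13/32 ⇒ -105/256
10 of 14 · RBBRRBRBBR · max L -53/128 · min R -105/256 ⇒ -211/512
11 of 14 · RBBRRBRBBRR · max L -53/128 · min R -211/512 ⇒ -423/1024
12 of 14 · RBBRRBRBBRRB · max L -423/1024 · min R -211/512 ⇒ -845/2048
13 of 14 · RBBRRBRBBRRBB · max L -845/2048 · min R -211/512 ⇒ -1689/4096
14 of 14 · RBBRRBRBBRRBBR · max L -845/2048 · min R -1689/4096 ⇒ -3379/8192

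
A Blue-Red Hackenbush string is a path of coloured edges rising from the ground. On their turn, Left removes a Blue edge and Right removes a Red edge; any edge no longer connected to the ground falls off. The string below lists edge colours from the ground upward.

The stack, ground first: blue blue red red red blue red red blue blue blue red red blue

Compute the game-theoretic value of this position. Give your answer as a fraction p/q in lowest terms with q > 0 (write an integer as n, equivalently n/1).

4723/4096

Recurse on prefixes of the 14-edge string blue blue red red red blue red red blue blue blue red red blue:
step 1: add blue to get b; options L={ 0 } R={  } so 1
step 2: add blue to get bb; options L={ 0 1 } R={  } so 2
step 3: add red to get bbr; options L={ 0 1 } R={ 2 } so 3/2
step 4: add red to get bbrr; options L={ 0 1 } R={ 3/2 2 } so 5/4
step 5: add red to get bbrrr; options L={ 0 1 } R={ 5/4 3/2 2 } so 9/8
step 6: add blue to get bbrrrb; options L={ 0 1 9/8 } R={ 5/4 3/2 2 } so 19/16
step 7: add red to get bbrrrbr; options L={ 0 1 9/8 } R={ 19/16 5/4 3/2 2 } so 37/32
step 8: add red to get bbrrrbrr; options L={ 0 1 9/8 } R={ 37/32 19/16 5/4 3/2 2 } so 73/64
step 9: add blue to get bbrrrbrrb; options L={ 0 1 9/8 73/64 } R={ 37/32 19/16 5/4 3/2 2 } so 147/128
step 10: add blue to get bbrrrbrrbb; options L={ 0 1 9/8 73/64 147/128 } R={ 37/32 19/16 5/4 3/2 2 } so 295/256
step 11: add blue to get bbrrrbrrbbb; options L={ 0 1 9/8 73/64 147/128 295/256 } R={ 37/32 19/16 5/4 3/2 2 } so 591/512
step 12: add red to get bbrrrbrrbbbr; options L={ 0 1 9/8 73/64 147/128 295/256 } R={ 591/512 37/32 19/16 5/4 3/2 2 } so 1181/1024
step 13: add red to get bbrrrbrrbbbrr; options L={ 0 1 9/8 73/64 147/128 295/256 } R={ 1181/1024 591/512 37/32 19/16 5/4 3/2 2 } so 2361/2048
step 14: add blue to get bbrrrbrrbbbrrb; options L={ 0 1 9/8 73/64 147/128 295/256 2361/2048 } R={ 1181/1024 591/512 37/32 19/16 5/4 3/2 2 } so 4723/4096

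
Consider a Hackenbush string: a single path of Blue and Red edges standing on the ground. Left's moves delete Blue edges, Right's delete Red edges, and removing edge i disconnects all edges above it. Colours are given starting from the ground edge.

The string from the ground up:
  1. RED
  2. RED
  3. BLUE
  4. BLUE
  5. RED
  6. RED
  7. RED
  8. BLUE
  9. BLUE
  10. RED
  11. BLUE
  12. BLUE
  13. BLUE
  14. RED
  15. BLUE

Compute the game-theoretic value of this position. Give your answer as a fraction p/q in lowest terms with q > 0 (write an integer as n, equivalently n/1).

Prefix values for RED RED BLUE BLUE RED RED RED BLUE BLUE RED BLUE BLUE BLUE RED BLUE via {L|R} + simplicity:
R: Left { · }, Right { 0 } — simplest -1
RR: Left { · }, Right { -1; 0 } — simplest -2
RRB: Left { -2 }, Right { -1; 0 } — simplest -3/2
RRBB: Left { -2; -3/2 }, Right { -1; 0 } — simplest -5/4
RRBBR: Left { -2; -3/2 }, Right { -5/4; -1; 0 } — simplest -11/8
RRBBRR: Left { -2; -3/2 }, Right { -11/8; -5/4; -1; 0 } — simplest -23/16
RRBBRRR: Left { -2; -3/2 }, Right { -23/16; -11/8; -5/4; -1; 0 } — simplest -47/32
RRBBRRRB: Left { -2; -3/2; -47/32 }, Right { -23/16; -11/8; -5/4; -1; 0 } — simplest -93/64
RRBBRRRBB: Left { -2; -3/2; -47/32; -93/64 }, Right { -23/16; -11/8; -5/4; -1; 0 } — simplest -185/128
RRBBRRRBBR: Left { -2; -3/2; -47/32; -93/64 }, Right { -185/128; -23/16; -11/8; -5/4; -1; 0 } — simplest -371/256
RRBBRRRBBRB: Left { -2; -3/2; -47/32; -93/64; -371/256 }, Right { -185/128; -23/16; -11/8; -5/4; -1; 0 } — simplest -741/512
RRBBRRRBBRBB: Left { -2; -3/2; -47/32; -93/64; -371/256; -741/512 }, Right { -185/128; -23/16; -11/8; -5/4; -1; 0 } — simplest -1481/1024
RRBBRRRBBRBBB: Left { -2; -3/2; -47/32; -93/64; -371/256; -741/512; -1481/1024 }, Right { -185/128; -23/16; -11/8; -5/4; -1; 0 } — simplest -2961/2048
RRBBRRRBBRBBBR: Left { -2; -3/2; -47/32; -93/64; -371/256; -741/512; -1481/1024 }, Right { -2961/2048; -185/128; -23/16; -11/8; -5/4; -1; 0 } — simplest -5923/4096
RRBBRRRBBRBBBRB: Left { -2; -3/2; -47/32; -93/64; -371/256; -741/512; -1481/1024; -5923/4096 }, Right { -2961/2048; -185/128; -23/16; -11/8; -5/4; -1; 0 } — simplest -11845/8192

-11845/8192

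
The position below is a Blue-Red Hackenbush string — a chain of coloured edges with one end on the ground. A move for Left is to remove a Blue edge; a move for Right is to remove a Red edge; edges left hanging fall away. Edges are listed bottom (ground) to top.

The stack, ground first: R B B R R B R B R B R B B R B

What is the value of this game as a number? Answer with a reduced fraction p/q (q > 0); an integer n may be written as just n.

-6821/16384

val_1 [R]  L=[none]  R=[0]  => -1
val_2 [RB]  L=[-1]  R=[0]  => -1/2
val_3 [RBB]  L=[-1,-1/2]  R=[0]  => -1/4
val_4 [RBBR]  L=[-1,-1/2]  R=[-1/4,0]  => -3/8
val_5 [RBBRR]  L=[-1,-1/2]  R=[-3/8,-1/4,0]  => -7/16
val_6 [RBBRRB]  L=[-1,-1/2,-7/16]  R=[-3/8,-1/4,0]  => -13/32
val_7 [RBBRRBR]  L=[-1,-1/2,-7/16]  R=[-13/32,-3/8,-1/4,0]  => -27/64
val_8 [RBBRRBRB]  L=[-1,-1/2,-7/16,-27/64]  R=[-13/32,-3/8,-1/4,0]  => -53/128
val_9 [RBBRRBRBR]  L=[-1,-1/2,-7/16,-27/64]  R=[-53/128,-13/32,-3/8,-1/4,0]  => -107/256
val_10 [RBBRRBRBRB]  L=[-1,-1/2,-7/16,-27/64,-107/256]  R=[-53/128,-13/32,-3/8,-1/4,0]  => -213/512
val_11 [RBBRRBRBRBR]  L=[-1,-1/2,-7/16,-27/64,-107/256]  R=[-213/512,-53/128,-13/32,-3/8,-1/4,0]  => -427/1024
val_12 [RBBRRBRBRBRB]  L=[-1,-1/2,-7/16,-27/64,-107/256,-427/1024]  R=[-213/512,-53/128,-13/32,-3/8,-1/4,0]  => -853/2048
val_13 [RBBRRBRBRBRBB]  L=[-1,-1/2,-7/16,-27/64,-107/256,-427/1024,-853/2048]  R=[-213/512,-53/128,-13/32,-3/8,-1/4,0]  => -1705/4096
val_14 [RBBRRBRBRBRBBR]  L=[-1,-1/2,-7/16,-27/64,-107/256,-427/1024,-853/2048]  R=[-1705/4096,-213/512,-53/128,-13/32,-3/8,-1/4,0]  => -3411/8192
val_15 [RBBRRBRBRBRBBRB]  L=[-1,-1/2,-7/16,-27/64,-107/256,-427/1024,-853/2048,-3411/8192]  R=[-1705/4096,-213/512,-53/128,-13/32,-3/8,-1/4,0]  => -6821/16384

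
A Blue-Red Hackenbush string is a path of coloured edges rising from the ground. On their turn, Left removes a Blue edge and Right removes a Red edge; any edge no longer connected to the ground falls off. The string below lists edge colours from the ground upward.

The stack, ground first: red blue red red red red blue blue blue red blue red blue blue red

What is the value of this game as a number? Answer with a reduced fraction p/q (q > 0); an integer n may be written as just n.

Prefix values for red blue red red red red blue blue blue red blue red blue blue red via {L|R} + simplicity:
edge 1 of 15 (red): { (no moves) | 0 } => -1
edge 2 of 15 (blue): { -1 | 0 } => -1/2
edge 3 of 15 (red): { -1 | -1/2 0 } => -3/4
edge 4 of 15 (red): { -1 | -3/4 -1/2 0 } => -7/8
edge 5 of 15 (red): { -1 | -7/8 -3/4 -1/2 0 } => -15/16
edge 6 of 15 (red): { -1 | -15/16 -7/8 -3/4 -1/2 0 } => -31/32
edge 7 of 15 (blue): { -1 -31/32 | -15/16 -7/8 -3/4 -1/2 0 } => -61/64
edge 8 of 15 (blue): { -1 -31/32 -61/64 | -15/16 -7/8 -3/4 -1/2 0 } => -121/128
edge 9 of 15 (blue): { -1 -31/32 -61/64 -121/128 | -15/16 -7/8 -3/4 -1/2 0 } => -241/256
edge 10 of 15 (red): { -1 -31/32 -61/64 -121/128 | -241/256 -15/16 -7/8 -3/4 -1/2 0 } => -483/512
edge 11 of 15 (blue): { -1 -31/32 -61/64 -121/128 -483/512 | -241/256 -15/16 -7/8 -3/4 -1/2 0 } => -965/1024
edge 12 of 15 (red): { -1 -31/32 -61/64 -121/128 -483/512 | -965/1024 -241/256 -15/16 -7/8 -3/4 -1/2 0 } => -1931/2048
edge 13 of 15 (blue): { -1 -31/32 -61/64 -121/128 -483/512 -1931/2048 | -965/1024 -241/256 -15/16 -7/8 -3/4 -1/2 0 } => -3861/4096
edge 14 of 15 (blue): { -1 -31/32 -61/64 -121/128 -483/512 -1931/2048 -3861/4096 | -965/1024 -241/256 -15/16 -7/8 -3/4 -1/2 0 } => -7721/8192
edge 15 of 15 (red): { -1 -31/32 -61/64 -121/128 -483/512 -1931/2048 -3861/4096 | -7721/8192 -965/1024 -241/256 -15/16 -7/8 -3/4 -1/2 0 } => -15443/16384

-15443/16384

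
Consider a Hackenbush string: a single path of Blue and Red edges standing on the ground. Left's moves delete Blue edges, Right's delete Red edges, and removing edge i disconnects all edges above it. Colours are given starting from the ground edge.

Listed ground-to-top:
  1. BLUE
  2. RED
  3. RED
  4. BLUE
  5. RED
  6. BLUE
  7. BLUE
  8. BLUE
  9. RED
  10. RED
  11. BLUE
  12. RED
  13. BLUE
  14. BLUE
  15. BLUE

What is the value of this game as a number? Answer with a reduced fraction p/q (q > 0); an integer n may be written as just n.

5935/16384

Prefix values for BLUE RED RED BLUE RED BLUE BLUE BLUE RED RED BLUE RED BLUE BLUE BLUE via {L|R} + simplicity:
B: Left { 0 }, Right { none } -> simplest 1
BR: Left { 0 }, Right { 1 } -> simplest 1/2
BRR: Left { 0 }, Right { 1/2; 1 } -> simplest 1/4
BRRB: Left { 0; 1/4 }, Right { 1/2; 1 } -> simplest 3/8
BRRBR: Left { 0; 1/4 }, Right { 3/8; 1/2; 1 } -> simplest 5/16
BRRBRB: Left { 0; 1/4; 5/16 }, Right { 3/8; 1/2; 1 } -> simplest 11/32
BRRBRBB: Left { 0; 1/4; 5/16; 11/32 }, Right { 3/8; 1/2; 1 } -> simplest 23/64
BRRBRBBB: Left { 0; 1/4; 5/16; 11/32; 23/64 }, Right { 3/8; 1/2; 1 } -> simplest 47/128
BRRBRBBBR: Left { 0; 1/4; 5/16; 11/32; 23/64 }, Right { 47/128; 3/8; 1/2; 1 } -> simplest 93/256
BRRBRBBBRR: Left { 0; 1/4; 5/16; 11/32; 23/64 }, Right { 93/256; 47/128; 3/8; 1/2; 1 } -> simplest 185/512
BRRBRBBBRRB: Left { 0; 1/4; 5/16; 11/32; 23/64; 185/512 }, Right { 93/256; 47/128; 3/8; 1/2; 1 } -> simplest 371/1024
BRRBRBBBRRBR: Left { 0; 1/4; 5/16; 11/32; 23/64; 185/512 }, Right { 371/1024; 93/256; 47/128; 3/8; 1/2; 1 } -> simplest 741/2048
BRRBRBBBRRBRB: Left { 0; 1/4; 5/16; 11/32; 23/64; 185/512; 741/2048 }, Right { 371/1024; 93/256; 47/128; 3/8; 1/2; 1 } -> simplest 1483/4096
BRRBRBBBRRBRBB: Left { 0; 1/4; 5/16; 11/32; 23/64; 185/512; 741/2048; 1483/4096 }, Right { 371/1024; 93/256; 47/128; 3/8; 1/2; 1 } -> simplest 2967/8192
BRRBRBBBRRBRBBB: Left { 0; 1/4; 5/16; 11/32; 23/64; 185/512; 741/2048; 1483/4096; 2967/8192 }, Right { 371/1024; 93/256; 47/128; 3/8; 1/2; 1 } -> simplest 5935/16384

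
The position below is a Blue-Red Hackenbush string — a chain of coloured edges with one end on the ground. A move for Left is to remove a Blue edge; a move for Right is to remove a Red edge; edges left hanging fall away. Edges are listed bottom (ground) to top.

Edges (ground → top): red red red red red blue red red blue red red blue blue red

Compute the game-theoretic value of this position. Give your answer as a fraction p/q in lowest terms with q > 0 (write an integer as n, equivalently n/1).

edge 1 of 14 (red): { · | 0 } -> -1
edge 2 of 14 (red): { · | -1 0 } -> -2
edge 3 of 14 (red): { · | -2 -1 0 } -> -3
edge 4 of 14 (red): { · | -3 -2 -1 0 } -> -4
edge 5 of 14 (red): { · | -4 -3 -2 -1 0 } -> -5
edge 6 of 14 (blue): { -5 | -4 -3 -2 -1 0 } -> -9/2
edge 7 of 14 (red): { -5 | -9/2 -4 -3 -2 -1 0 } -> -19/4
edge 8 of 14 (red): { -5 | -19/4 -9/2 -4 -3 -2 -1 0 } -> -39/8
edge 9 of 14 (blue): { -5 -39/8 | -19/4 -9/2 -4 -3 -2 -1 0 } -> -77/16
edge 10 of 14 (red): { -5 -39/8 | -77/16 -19/4 -9/2 -4 -3 -2 -1 0 } -> -155/32
edge 11 of 14 (red): { -5 -39/8 | -155/32 -77/16 -19/4 -9/2 -4 -3 -2 -1 0 } -> -311/64
edge 12 of 14 (blue): { -5 -39/8 -311/64 | -155/32 -77/16 -19/4 -9/2 -4 -3 -2 -1 0 } -> -621/128
edge 13 of 14 (blue): { -5 -39/8 -311/64 -621/128 | -155/32 -77/16 -19/4 -9/2 -4 -3 -2 -1 0 } -> -1241/256
edge 14 of 14 (red): { -5 -39/8 -311/64 -621/128 | -1241/256 -155/32 -77/16 -19/4 -9/2 -4 -3 -2 -1 0 } -> -2483/512

-2483/512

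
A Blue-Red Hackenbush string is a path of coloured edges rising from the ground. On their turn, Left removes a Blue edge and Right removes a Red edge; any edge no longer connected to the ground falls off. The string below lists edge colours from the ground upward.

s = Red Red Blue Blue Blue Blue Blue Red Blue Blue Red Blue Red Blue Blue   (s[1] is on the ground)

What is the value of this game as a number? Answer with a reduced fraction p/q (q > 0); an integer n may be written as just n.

Build val(s[:k]) for k = 1..15, string s = Red Red Blue Blue Blue Blue Blue Red Blue Blue Red Blue Red Blue Blue.
step 1: add Red to get R; options L={ (no moves) } R={ 0 } = -1
step 2: add Red to get RR; options L={ (no moves) } R={ -1,0 } = -2
step 3: add Blue to get RRB; options L={ -2 } R={ -1,0 } = -3/2
step 4: add Blue to get RRBB; options L={ -2,-3/2 } R={ -1,0 } = -5/4
step 5: add Blue to get RRBBB; options L={ -2,-3/2,-5/4 } R={ -1,0 } = -9/8
step 6: add Blue to get RRBBBB; options L={ -2,-3/2,-5/4,-9/8 } R={ -1,0 } = -17/16
step 7: add Blue to get RRBBBBB; options L={ -2,-3/2,-5/4,-9/8,-17/16 } R={ -1,0 } = -33/32
step 8: add Red to get RRBBBBBR; options L={ -2,-3/2,-5/4,-9/8,-17/16 } R={ -33/32,-1,0 } = -67/64
step 9: add Blue to get RRBBBBBRB; options L={ -2,-3/2,-5/4,-9/8,-17/16,-67/64 } R={ -33/32,-1,0 } = -133/128
step 10: add Blue to get RRBBBBBRBB; options L={ -2,-3/2,-5/4,-9/8,-17/16,-67/64,-133/128 } R={ -33/32,-1,0 } = -265/256
step 11: add Red to get RRBBBBBRBBR; options L={ -2,-3/2,-5/4,-9/8,-17/16,-67/64,-133/128 } R={ -265/256,-33/32,-1,0 } = -531/512
step 12: add Blue to get RRBBBBBRBBRB; options L={ -2,-3/2,-5/4,-9/8,-17/16,-67/64,-133/128,-531/512 } R={ -265/256,-33/32,-1,0 } = -1061/1024
step 13: add Red to get RRBBBBBRBBRBR; options L={ -2,-3/2,-5/4,-9/8,-17/16,-67/64,-133/128,-531/512 } R={ -1061/1024,-265/256,-33/32,-1,0 } = -2123/2048
step 14: add Blue to get RRBBBBBRBBRBRB; options L={ -2,-3/2,-5/4,-9/8,-17/16,-67/64,-133/128,-531/512,-2123/2048 } R={ -1061/1024,-265/256,-33/32,-1,0 } = -4245/4096
step 15: add Blue to get RRBBBBBRBBRBRBB; options L={ -2,-3/2,-5/4,-9/8,-17/16,-67/64,-133/128,-531/512,-2123/2048,-4245/4096 } R={ -1061/1024,-265/256,-33/32,-1,0 } = -8489/8192

-8489/8192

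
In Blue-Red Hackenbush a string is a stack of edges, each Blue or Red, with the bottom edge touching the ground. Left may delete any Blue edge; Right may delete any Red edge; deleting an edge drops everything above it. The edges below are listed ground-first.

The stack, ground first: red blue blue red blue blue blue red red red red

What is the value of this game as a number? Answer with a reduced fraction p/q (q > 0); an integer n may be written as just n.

-287/1024

Prefix values for red blue blue red blue blue blue red red red red via {L|R} + simplicity:
g_1 [r]  L=[∅]  R=[0]  — -1
g_2 [rb]  L=[-1]  R=[0]  — -1/2
g_3 [rbb]  L=[-1 -1/2]  R=[0]  — -1/4
g_4 [rbbr]  L=[-1 -1/2]  R=[-1/4 0]  — -3/8
g_5 [rbbrb]  L=[-1 -1/2 -3/8]  R=[-1/4 0]  — -5/16
g_6 [rbbrbb]  L=[-1 -1/2 -3/8 -5/16]  R=[-1/4 0]  — -9/32
g_7 [rbbrbbb]  L=[-1 -1/2 -3/8 -5/16 -9/32]  R=[-1/4 0]  — -17/64
g_8 [rbbrbbbr]  L=[-1 -1/2 -3/8 -5/16 -9/32]  R=[-17/64 -1/4 0]  — -35/128
g_9 [rbbrbbbrr]  L=[-1 -1/2 -3/8 -5/16 -9/32]  R=[-35/128 -17/64 -1/4 0]  — -71/256
g_10 [rbbrbbbrrr]  L=[-1 -1/2 -3/8 -5/16 -9/32]  R=[-71/256 -35/128 -17/64 -1/4 0]  — -143/512
g_11 [rbbrbbbrrrr]  L=[-1 -1/2 -3/8 -5/16 -9/32]  R=[-143/512 -71/256 -35/128 -17/64 -1/4 0]  — -287/1024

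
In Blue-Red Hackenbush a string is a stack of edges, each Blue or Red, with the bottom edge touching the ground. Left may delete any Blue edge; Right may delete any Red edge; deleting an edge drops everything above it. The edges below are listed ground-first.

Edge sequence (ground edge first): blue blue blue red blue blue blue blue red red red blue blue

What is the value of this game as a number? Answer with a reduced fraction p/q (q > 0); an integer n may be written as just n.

Prefix values for blue blue blue red blue blue blue blue red red red blue blue via {L|R} + simplicity:
1 of 13 · b · max L 0 · min R +∞ = 1
2 of 13 · bb · max L 1 · min R +∞ = 2
3 of 13 · bbb · max L 2 · min R +∞ = 3
4 of 13 · bbbr · max L 2 · min R 3 = 5/2
5 of 13 · bbbrb · max L 5/2 · min R 3 = 11/4
6 of 13 · bbbrbb · max L 11/4 · min R 3 = 23/8
7 of 13 · bbbrbbb · max L 23/8 · min R 3 = 47/16
8 of 13 · bbbrbbbb · max L 47/16 · min R 3 = 95/32
9 of 13 · bbbrbbbbr · max L 47/16 · min R 95/32 = 189/64
10 of 13 · bbbrbbbbrr · max L 47/16 · min R 189/64 = 377/128
11 of 13 · bbbrbbbbrrr · max L 47/16 · min R 377/128 = 753/256
12 of 13 · bbbrbbbbrrrb · max L 753/256 · min R 377/128 = 1507/512
13 of 13 · bbbrbbbbrrrbb · max L 1507/512 · min R 377/128 = 3015/1024

3015/1024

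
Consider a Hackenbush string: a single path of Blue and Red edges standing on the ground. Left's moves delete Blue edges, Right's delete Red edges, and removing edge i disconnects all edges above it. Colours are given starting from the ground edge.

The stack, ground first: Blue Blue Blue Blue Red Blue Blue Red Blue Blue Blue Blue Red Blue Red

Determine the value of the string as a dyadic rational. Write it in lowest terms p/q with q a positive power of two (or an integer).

step 1: add Blue to get B; options L={ 0 } R={ none } -> 1
step 2: add Blue to get BB; options L={ 0, 1 } R={ none } -> 2
step 3: add Blue to get BBB; options L={ 0, 1, 2 } R={ none } -> 3
step 4: add Blue to get BBBB; options L={ 0, 1, 2, 3 } R={ none } -> 4
step 5: add Red to get BBBBR; options L={ 0, 1, 2, 3 } R={ 4 } -> 7/2
step 6: add Blue to get BBBBRB; options L={ 0, 1, 2, 3, 7/2 } R={ 4 } -> 15/4
step 7: add Blue to get BBBBRBB; options L={ 0, 1, 2, 3, 7/2, 15/4 } R={ 4 } -> 31/8
step 8: add Red to get BBBBRBBR; options L={ 0, 1, 2, 3, 7/2, 15/4 } R={ 31/8, 4 } -> 61/16
step 9: add Blue to get BBBBRBBRB; options L={ 0, 1, 2, 3, 7/2, 15/4, 61/16 } R={ 31/8, 4 } -> 123/32
step 10: add Blue to get BBBBRBBRBB; options L={ 0, 1, 2, 3, 7/2, 15/4, 61/16, 123/32 } R={ 31/8, 4 } -> 247/64
step 11: add Blue to get BBBBRBBRBBB; options L={ 0, 1, 2, 3, 7/2, 15/4, 61/16, 123/32, 247/64 } R={ 31/8, 4 } -> 495/128
step 12: add Blue to get BBBBRBBRBBBB; options L={ 0, 1, 2, 3, 7/2, 15/4, 61/16, 123/32, 247/64, 495/128 } R={ 31/8, 4 } -> 991/256
step 13: add Red to get BBBBRBBRBBBBR; options L={ 0, 1, 2, 3, 7/2, 15/4, 61/16, 123/32, 247/64, 495/128 } R={ 991/256, 31/8, 4 } -> 1981/512
step 14: add Blue to get BBBBRBBRBBBBRB; options L={ 0, 1, 2, 3, 7/2, 15/4, 61/16, 123/32, 247/64, 495/128, 1981/512 } R={ 991/256, 31/8, 4 } -> 3963/1024
step 15: add Red to get BBBBRBBRBBBBRBR; options L={ 0, 1, 2, 3, 7/2, 15/4, 61/16, 123/32, 247/64, 495/128, 1981/512 } R={ 3963/1024, 991/256, 31/8, 4 } -> 7925/2048

7925/2048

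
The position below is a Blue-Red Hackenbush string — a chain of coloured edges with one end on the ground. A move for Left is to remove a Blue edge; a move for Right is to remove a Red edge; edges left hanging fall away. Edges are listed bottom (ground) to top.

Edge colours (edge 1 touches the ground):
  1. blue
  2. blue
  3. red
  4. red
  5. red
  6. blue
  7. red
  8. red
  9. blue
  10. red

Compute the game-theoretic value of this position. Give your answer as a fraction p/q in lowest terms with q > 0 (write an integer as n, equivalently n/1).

293/256

1 of 10 · b · max L 0 · min R +∞ => 1
2 of 10 · bb · max L 1 · min R +∞ => 2
3 of 10 · bbr · max L 1 · min R 2 => 3/2
4 of 10 · bbrr · max L 1 · min R 3/2 => 5/4
5 of 10 · bbrrr · max L 1 · min R 5/4 => 9/8
6 of 10 · bbrrrb · max L 9/8 · min R 5/4 => 19/16
7 of 10 · bbrrrbr · max L 9/8 · min R 19/16 => 37/32
8 of 10 · bbrrrbrr · max L 9/8 · min R 37/32 => 73/64
9 of 10 · bbrrrbrrb · max L 73/64 · min R 37/32 => 147/128
10 of 10 · bbrrrbrrbr · max L 73/64 · min R 147/128 => 293/256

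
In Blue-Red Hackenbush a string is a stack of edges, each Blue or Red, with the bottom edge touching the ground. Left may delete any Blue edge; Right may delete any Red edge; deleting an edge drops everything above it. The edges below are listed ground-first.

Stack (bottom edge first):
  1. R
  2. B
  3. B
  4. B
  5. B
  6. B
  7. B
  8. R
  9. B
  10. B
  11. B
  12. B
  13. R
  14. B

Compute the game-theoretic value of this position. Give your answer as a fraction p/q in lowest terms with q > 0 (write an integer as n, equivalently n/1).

edge 1 of 14 (R): { (no moves) | 0 } = -1
edge 2 of 14 (B): { -1 | 0 } = -1/2
edge 3 of 14 (B): { -1; -1/2 | 0 } = -1/4
edge 4 of 14 (B): { -1; -1/2; -1/4 | 0 } = -1/8
edge 5 of 14 (B): { -1; -1/2; -1/4; -1/8 | 0 } = -1/16
edge 6 of 14 (B): { -1; -1/2; -1/4; -1/8; -1/16 | 0 } = -1/32
edge 7 of 14 (B): { -1; -1/2; -1/4; -1/8; -1/16; -1/32 | 0 } = -1/64
edge 8 of 14 (R): { -1; -1/2; -1/4; -1/8; -1/16; -1/32 | -1/64; 0 } = -3/128
edge 9 of 14 (B): { -1; -1/2; -1/4; -1/8; -1/16; -1/32; -3/128 | -1/64; 0 } = -5/256
edge 10 of 14 (B): { -1; -1/2; -1/4; -1/8; -1/16; -1/32; -3/128; -5/256 | -1/64; 0 } = -9/512
edge 11 of 14 (B): { -1; -1/2; -1/4; -1/8; -1/16; -1/32; -3/128; -5/256; -9/512 | -1/64; 0 } = -17/1024
edge 12 of 14 (B): { -1; -1/2; -1/4; -1/8; -1/16; -1/32; -3/128; -5/256; -9/512; -17/1024 | -1/64; 0 } = -33/2048
edge 13 of 14 (R): { -1; -1/2; -1/4; -1/8; -1/16; -1/32; -3/128; -5/256; -9/512; -17/1024 | -33/2048; -1/64; 0 } = -67/4096
edge 14 of 14 (B): { -1; -1/2; -1/4; -1/8; -1/16; -1/32; -3/128; -5/256; -9/512; -17/1024; -67/4096 | -33/2048; -1/64; 0 } = -133/8192

-133/8192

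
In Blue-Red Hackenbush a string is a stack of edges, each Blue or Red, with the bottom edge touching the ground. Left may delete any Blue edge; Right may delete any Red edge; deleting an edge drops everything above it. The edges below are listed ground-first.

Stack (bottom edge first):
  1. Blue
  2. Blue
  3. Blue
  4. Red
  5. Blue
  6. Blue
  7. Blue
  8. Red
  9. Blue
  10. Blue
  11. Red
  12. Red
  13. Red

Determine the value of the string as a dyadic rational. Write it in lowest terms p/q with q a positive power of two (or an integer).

B: Left { 0 }, Right { (no moves) } → simplest 1
BB: Left { 0,1 }, Right { (no moves) } → simplest 2
BBB: Left { 0,1,2 }, Right { (no moves) } → simplest 3
BBBR: Left { 0,1,2 }, Right { 3 } → simplest 5/2
BBBRB: Left { 0,1,2,5/2 }, Right { 3 } → simplest 11/4
BBBRBB: Left { 0,1,2,5/2,11/4 }, Right { 3 } → simplest 23/8
BBBRBBB: Left { 0,1,2,5/2,11/4,23/8 }, Right { 3 } → simplest 47/16
BBBRBBBR: Left { 0,1,2,5/2,11/4,23/8 }, Right { 47/16,3 } → simplest 93/32
BBBRBBBRB: Left { 0,1,2,5/2,11/4,23/8,93/32 }, Right { 47/16,3 } → simplest 187/64
BBBRBBBRBB: Left { 0,1,2,5/2,11/4,23/8,93/32,187/64 }, Right { 47/16,3 } → simplest 375/128
BBBRBBBRBBR: Left { 0,1,2,5/2,11/4,23/8,93/32,187/64 }, Right { 375/128,47/16,3 } → simplest 749/256
BBBRBBBRBBRR: Left { 0,1,2,5/2,11/4,23/8,93/32,187/64 }, Right { 749/256,375/128,47/16,3 } → simplest 1497/512
BBBRBBBRBBRRR: Left { 0,1,2,5/2,11/4,23/8,93/32,187/64 }, Right { 1497/512,749/256,375/128,47/16,3 } → simplest 2993/1024

2993/1024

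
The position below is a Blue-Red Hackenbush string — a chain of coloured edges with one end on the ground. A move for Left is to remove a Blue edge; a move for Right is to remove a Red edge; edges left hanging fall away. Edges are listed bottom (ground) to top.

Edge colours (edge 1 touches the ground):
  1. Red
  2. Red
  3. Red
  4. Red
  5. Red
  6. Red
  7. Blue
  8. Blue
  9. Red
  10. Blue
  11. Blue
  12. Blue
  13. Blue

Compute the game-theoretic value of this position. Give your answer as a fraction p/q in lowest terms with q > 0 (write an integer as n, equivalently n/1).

-673/128

R: Left { ∅ }, Right { 0 } => simplest -1
RR: Left { ∅ }, Right { -1, 0 } => simplest -2
RRR: Left { ∅ }, Right { -2, -1, 0 } => simplest -3
RRRR: Left { ∅ }, Right { -3, -2, -1, 0 } => simplest -4
RRRRR: Left { ∅ }, Right { -4, -3, -2, -1, 0 } => simplest -5
RRRRRR: Left { ∅ }, Right { -5, -4, -3, -2, -1, 0 } => simplest -6
RRRRRRB: Left { -6 }, Right { -5, -4, -3, -2, -1, 0 } => simplest -11/2
RRRRRRBB: Left { -6, -11/2 }, Right { -5, -4, -3, -2, -1, 0 } => simplest -21/4
RRRRRRBBR: Left { -6, -11/2 }, Right { -21/4, -5, -4, -3, -2, -1, 0 } => simplest -43/8
RRRRRRBBRB: Left { -6, -11/2, -43/8 }, Right { -21/4, -5, -4, -3, -2, -1, 0 } => simplest -85/16
RRRRRRBBRBB: Left { -6, -11/2, -43/8, -85/16 }, Right { -21/4, -5, -4, -3, -2, -1, 0 } => simplest -169/32
RRRRRRBBRBBB: Left { -6, -11/2, -43/8, -85/16, -169/32 }, Right { -21/4, -5, -4, -3, -2, -1, 0 } => simplest -337/64
RRRRRRBBRBBBB: Left { -6, -11/2, -43/8, -85/16, -169/32, -337/64 }, Right { -21/4, -5, -4, -3, -2, -1, 0 } => simplest -673/128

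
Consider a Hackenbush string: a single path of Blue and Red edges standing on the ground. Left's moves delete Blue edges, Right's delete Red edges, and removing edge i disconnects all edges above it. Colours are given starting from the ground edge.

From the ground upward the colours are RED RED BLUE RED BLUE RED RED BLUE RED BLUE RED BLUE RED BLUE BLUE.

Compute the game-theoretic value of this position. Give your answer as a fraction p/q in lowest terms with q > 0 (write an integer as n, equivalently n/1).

G(R) = { — | 0 } so -1
G(RR) = { — | -1; 0 } so -2
G(RRB) = { -2 | -1; 0 } so -3/2
G(RRBR) = { -2 | -3/2; -1; 0 } so -7/4
G(RRBRB) = { -2; -7/4 | -3/2; -1; 0 } so -13/8
G(RRBRBR) = { -2; -7/4 | -13/8; -3/2; -1; 0 } so -27/16
G(RRBRBRR) = { -2; -7/4 | -27/16; -13/8; -3/2; -1; 0 } so -55/32
G(RRBRBRRB) = { -2; -7/4; -55/32 | -27/16; -13/8; -3/2; -1; 0 } so -109/64
G(RRBRBRRBR) = { -2; -7/4; -55/32 | -109/64; -27/16; -13/8; -3/2; -1; 0 } so -219/128
G(RRBRBRRBRB) = { -2; -7/4; -55/32; -219/128 | -109/64; -27/16; -13/8; -3/2; -1; 0 } so -437/256
G(RRBRBRRBRBR) = { -2; -7/4; -55/32; -219/128 | -437/256; -109/64; -27/16; -13/8; -3/2; -1; 0 } so -875/512
G(RRBRBRRBRBRB) = { -2; -7/4; -55/32; -219/128; -875/512 | -437/256; -109/64; -27/16; -13/8; -3/2; -1; 0 } so -1749/1024
G(RRBRBRRBRBRBR) = { -2; -7/4; -55/32; -219/128; -875/512 | -1749/1024; -437/256; -109/64; -27/16; -13/8; -3/2; -1; 0 } so -3499/2048
G(RRBRBRRBRBRBRB) = { -2; -7/4; -55/32; -219/128; -875/512; -3499/2048 | -1749/1024; -437/256; -109/64; -27/16; -13/8; -3/2; -1; 0 } so -6997/4096
G(RRBRBRRBRBRBRBB) = { -2; -7/4; -55/32; -219/128; -875/512; -3499/2048; -6997/4096 | -1749/1024; -437/256; -109/64; -27/16; -13/8; -3/2; -1; 0 } so -13993/8192

-13993/8192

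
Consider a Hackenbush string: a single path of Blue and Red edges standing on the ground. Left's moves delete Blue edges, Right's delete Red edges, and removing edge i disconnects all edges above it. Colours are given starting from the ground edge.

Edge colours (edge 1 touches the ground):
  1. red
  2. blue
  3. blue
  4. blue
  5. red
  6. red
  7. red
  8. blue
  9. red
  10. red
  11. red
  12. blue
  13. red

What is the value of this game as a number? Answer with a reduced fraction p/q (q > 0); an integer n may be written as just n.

-955/4096

Prefix values for red blue blue blue red red red blue red red red blue red via {L|R} + simplicity:
G(r) = { — | 0 } ⇒ -1
G(rb) = { -1 | 0 } ⇒ -1/2
G(rbb) = { -1; -1/2 | 0 } ⇒ -1/4
G(rbbb) = { -1; -1/2; -1/4 | 0 } ⇒ -1/8
G(rbbbr) = { -1; -1/2; -1/4 | -1/8; 0 } ⇒ -3/16
G(rbbbrr) = { -1; -1/2; -1/4 | -3/16; -1/8; 0 } ⇒ -7/32
G(rbbbrrr) = { -1; -1/2; -1/4 | -7/32; -3/16; -1/8; 0 } ⇒ -15/64
G(rbbbrrrb) = { -1; -1/2; -1/4; -15/64 | -7/32; -3/16; -1/8; 0 } ⇒ -29/128
G(rbbbrrrbr) = { -1; -1/2; -1/4; -15/64 | -29/128; -7/32; -3/16; -1/8; 0 } ⇒ -59/256
G(rbbbrrrbrr) = { -1; -1/2; -1/4; -15/64 | -59/256; -29/128; -7/32; -3/16; -1/8; 0 } ⇒ -119/512
G(rbbbrrrbrrr) = { -1; -1/2; -1/4; -15/64 | -119/512; -59/256; -29/128; -7/32; -3/16; -1/8; 0 } ⇒ -239/1024
G(rbbbrrrbrrrb) = { -1; -1/2; -1/4; -15/64; -239/1024 | -119/512; -59/256; -29/128; -7/32; -3/16; -1/8; 0 } ⇒ -477/2048
G(rbbbrrrbrrrbr) = { -1; -1/2; -1/4; -15/64; -239/1024 | -477/2048; -119/512; -59/256; -29/128; -7/32; -3/16; -1/8; 0 } ⇒ -955/4096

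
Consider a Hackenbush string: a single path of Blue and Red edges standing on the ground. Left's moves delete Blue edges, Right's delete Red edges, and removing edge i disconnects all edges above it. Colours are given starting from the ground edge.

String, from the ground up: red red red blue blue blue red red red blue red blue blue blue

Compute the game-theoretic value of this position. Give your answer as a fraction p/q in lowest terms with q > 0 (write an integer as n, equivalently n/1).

edge 1 of 14 (red): { · | 0 } => -1
edge 2 of 14 (red): { · | -1 0 } => -2
edge 3 of 14 (red): { · | -2 -1 0 } => -3
edge 4 of 14 (blue): { -3 | -2 -1 0 } => -5/2
edge 5 of 14 (blue): { -3 -5/2 | -2 -1 0 } => -9/4
edge 6 of 14 (blue): { -3 -5/2 -9/4 | -2 -1 0 } => -17/8
edge 7 of 14 (red): { -3 -5/2 -9/4 | -17/8 -2 -1 0 } => -35/16
edge 8 of 14 (red): { -3 -5/2 -9/4 | -35/16 -17/8 -2 -1 0 } => -71/32
edge 9 of 14 (red): { -3 -5/2 -9/4 | -71/32 -35/16 -17/8 -2 -1 0 } => -143/64
edge 10 of 14 (blue): { -3 -5/2 -9/4 -143/64 | -71/32 -35/16 -17/8 -2 -1 0 } => -285/128
edge 11 of 14 (red): { -3 -5/2 -9/4 -143/64 | -285/128 -71/32 -35/16 -17/8 -2 -1 0 } => -571/256
edge 12 of 14 (blue): { -3 -5/2 -9/4 -143/64 -571/256 | -285/128 -71/32 -35/16 -17/8 -2 -1 0 } => -1141/512
edge 13 of 14 (blue): { -3 -5/2 -9/4 -143/64 -571/256 -1141/512 | -285/128 -71/32 -35/16 -17/8 -2 -1 0 } => -2281/1024
edge 14 of 14 (blue): { -3 -5/2 -9/4 -143/64 -571/256 -1141/512 -2281/1024 | -285/128 -71/32 -35/16 -17/8 -2 -1 0 } => -4561/2048

-4561/2048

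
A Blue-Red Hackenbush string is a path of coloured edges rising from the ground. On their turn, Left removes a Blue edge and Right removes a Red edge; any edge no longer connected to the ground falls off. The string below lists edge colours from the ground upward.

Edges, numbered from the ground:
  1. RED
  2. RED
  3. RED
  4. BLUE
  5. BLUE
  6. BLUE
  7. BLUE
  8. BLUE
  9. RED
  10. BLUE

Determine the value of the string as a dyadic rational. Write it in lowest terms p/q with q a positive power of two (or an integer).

Recurse on prefixes of the 10-edge string RED RED RED BLUE BLUE BLUE BLUE BLUE RED BLUE:
R: Left {  }, Right { 0 } ⇒ simplest -1
RR: Left {  }, Right { -1; 0 } ⇒ simplest -2
RRR: Left {  }, Right { -2; -1; 0 } ⇒ simplest -3
RRRB: Left { -3 }, Right { -2; -1; 0 } ⇒ simplest -5/2
RRRBB: Left { -3; -5/2 }, Right { -2; -1; 0 } ⇒ simplest -9/4
RRRBBB: Left { -3; -5/2; -9/4 }, Right { -2; -1; 0 } ⇒ simplest -17/8
RRRBBBB: Left { -3; -5/2; -9/4; -17/8 }, Right { -2; -1; 0 } ⇒ simplest -33/16
RRRBBBBB: Left { -3; -5/2; -9/4; -17/8; -33/16 }, Right { -2; -1; 0 } ⇒ simplest -65/32
RRRBBBBBR: Left { -3; -5/2; -9/4; -17/8; -33/16 }, Right { -65/32; -2; -1; 0 } ⇒ simplest -131/64
RRRBBBBBRB: Left { -3; -5/2; -9/4; -17/8; -33/16; -131/64 }, Right { -65/32; -2; -1; 0 } ⇒ simplest -261/128

-261/128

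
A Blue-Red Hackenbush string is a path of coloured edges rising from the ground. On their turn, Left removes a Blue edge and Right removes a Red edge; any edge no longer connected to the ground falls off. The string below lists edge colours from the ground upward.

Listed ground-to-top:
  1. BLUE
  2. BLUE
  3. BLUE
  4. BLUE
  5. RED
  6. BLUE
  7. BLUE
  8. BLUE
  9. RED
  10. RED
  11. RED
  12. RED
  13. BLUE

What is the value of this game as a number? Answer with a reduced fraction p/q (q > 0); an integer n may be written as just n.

1987/512

Recurse on prefixes of the 13-edge string BLUE BLUE BLUE BLUE RED BLUE BLUE BLUE RED RED RED RED BLUE:
edge 1 of 13 (BLUE): { 0 | · } => 1
edge 2 of 13 (BLUE): { 0,1 | · } => 2
edge 3 of 13 (BLUE): { 0,1,2 | · } => 3
edge 4 of 13 (BLUE): { 0,1,2,3 | · } => 4
edge 5 of 13 (RED): { 0,1,2,3 | 4 } => 7/2
edge 6 of 13 (BLUE): { 0,1,2,3,7/2 | 4 } => 15/4
edge 7 of 13 (BLUE): { 0,1,2,3,7/2,15/4 | 4 } => 31/8
edge 8 of 13 (BLUE): { 0,1,2,3,7/2,15/4,31/8 | 4 } => 63/16
edge 9 of 13 (RED): { 0,1,2,3,7/2,15/4,31/8 | 63/16,4 } => 125/32
edge 10 of 13 (RED): { 0,1,2,3,7/2,15/4,31/8 | 125/32,63/16,4 } => 249/64
edge 11 of 13 (RED): { 0,1,2,3,7/2,15/4,31/8 | 249/64,125/32,63/16,4 } => 497/128
edge 12 of 13 (RED): { 0,1,2,3,7/2,15/4,31/8 | 497/128,249/64,125/32,63/16,4 } => 993/256
edge 13 of 13 (BLUE): { 0,1,2,3,7/2,15/4,31/8,993/256 | 497/128,249/64,125/32,63/16,4 } => 1987/512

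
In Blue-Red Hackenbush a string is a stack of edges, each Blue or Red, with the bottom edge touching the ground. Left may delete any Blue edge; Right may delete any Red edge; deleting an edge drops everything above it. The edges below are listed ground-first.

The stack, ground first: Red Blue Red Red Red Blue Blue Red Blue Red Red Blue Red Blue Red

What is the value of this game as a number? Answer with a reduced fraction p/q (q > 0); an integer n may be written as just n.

Prefix values for Red Blue Red Red Red Blue Blue Red Blue Red Red Blue Red Blue Red via {L|R} + simplicity:
val_1 [R]  L=[—]  R=[0]  ⇒ -1
val_2 [RB]  L=[-1]  R=[0]  ⇒ -1/2
val_3 [RBR]  L=[-1]  R=[-1/2 0]  ⇒ -3/4
val_4 [RBRR]  L=[-1]  R=[-3/4 -1/2 0]  ⇒ -7/8
val_5 [RBRRR]  L=[-1]  R=[-7/8 -3/4 -1/2 0]  ⇒ -15/16
val_6 [RBRRRB]  L=[-1 -15/16]  R=[-7/8 -3/4 -1/2 0]  ⇒ -29/32
val_7 [RBRRRBB]  L=[-1 -15/16 -29/32]  R=[-7/8 -3/4 -1/2 0]  ⇒ -57/64
val_8 [RBRRRBBR]  L=[-1 -15/16 -29/32]  R=[-57/64 -7/8 -3/4 -1/2 0]  ⇒ -115/128
val_9 [RBRRRBBRB]  L=[-1 -15/16 -29/32 -115/128]  R=[-57/64 -7/8 -3/4 -1/2 0]  ⇒ -229/256
val_10 [RBRRRBBRBR]  L=[-1 -15/16 -29/32 -115/128]  R=[-229/256 -57/64 -7/8 -3/4 -1/2 0]  ⇒ -459/512
val_11 [RBRRRBBRBRR]  L=[-1 -15/16 -29/32 -115/128]  R=[-459/512 -229/256 -57/64 -7/8 -3/4 -1/2 0]  ⇒ -919/1024
val_12 [RBRRRBBRBRRB]  L=[-1 -15/16 -29/32 -115/128 -919/1024]  R=[-459/512 -229/256 -57/64 -7/8 -3/4 -1/2 0]  ⇒ -1837/2048
val_13 [RBRRRBBRBRRBR]  L=[-1 -15/16 -29/32 -115/128 -919/1024]  R=[-1837/2048 -459/512 -229/256 -57/64 -7/8 -3/4 -1/2 0]  ⇒ -3675/4096
val_14 [RBRRRBBRBRRBRB]  L=[-1 -15/16 -29/32 -115/128 -919/1024 -3675/4096]  R=[-1837/2048 -459/512 -229/256 -57/64 -7/8 -3/4 -1/2 0]  ⇒ -7349/8192
val_15 [RBRRRBBRBRRBRBR]  L=[-1 -15/16 -29/32 -115/128 -919/1024 -3675/4096]  R=[-7349/8192 -1837/2048 -459/512 -229/256 -57/64 -7/8 -3/4 -1/2 0]  ⇒ -14699/16384

-14699/16384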